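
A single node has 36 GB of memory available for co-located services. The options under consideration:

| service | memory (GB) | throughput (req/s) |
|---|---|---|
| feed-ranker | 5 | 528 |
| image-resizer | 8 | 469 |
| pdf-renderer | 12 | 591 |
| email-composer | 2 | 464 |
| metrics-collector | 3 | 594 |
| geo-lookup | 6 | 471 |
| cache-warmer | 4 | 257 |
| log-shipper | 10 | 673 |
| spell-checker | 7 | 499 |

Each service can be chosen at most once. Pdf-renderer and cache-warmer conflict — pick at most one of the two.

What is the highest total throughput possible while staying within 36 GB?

3282

Ranking by ratio (throughput/GB): email-composer 232.00, metrics-collector 198.00, feed-ranker 105.60, geo-lookup 78.50.
The ratio heuristic lands on feed-ranker + email-composer + metrics-collector + geo-lookup + log-shipper + spell-checker (3229) but leaves 3 GB idle.
Replace log-shipper with image-resizer + cache-warmer: the trade gains 53 net, giving 3282 at 35 GB.
Runner-up feed-ranker + email-composer + metrics-collector + geo-lookup + log-shipper + spell-checker tops out at 3229.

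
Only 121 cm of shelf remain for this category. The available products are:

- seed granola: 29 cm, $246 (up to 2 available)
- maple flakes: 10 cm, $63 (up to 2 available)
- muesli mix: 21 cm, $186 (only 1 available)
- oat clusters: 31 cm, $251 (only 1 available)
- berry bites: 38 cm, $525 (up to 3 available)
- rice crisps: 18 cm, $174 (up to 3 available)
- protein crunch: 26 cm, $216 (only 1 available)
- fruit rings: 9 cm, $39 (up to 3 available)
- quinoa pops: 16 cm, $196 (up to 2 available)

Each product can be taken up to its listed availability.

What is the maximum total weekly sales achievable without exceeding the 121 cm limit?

1575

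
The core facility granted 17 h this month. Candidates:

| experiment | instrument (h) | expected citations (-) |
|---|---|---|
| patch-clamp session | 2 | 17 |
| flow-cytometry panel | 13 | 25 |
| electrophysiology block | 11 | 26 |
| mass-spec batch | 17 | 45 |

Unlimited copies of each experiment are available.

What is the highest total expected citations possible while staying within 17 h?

8×patch-clamp session uses 16 of the 17 h and totals 136.

136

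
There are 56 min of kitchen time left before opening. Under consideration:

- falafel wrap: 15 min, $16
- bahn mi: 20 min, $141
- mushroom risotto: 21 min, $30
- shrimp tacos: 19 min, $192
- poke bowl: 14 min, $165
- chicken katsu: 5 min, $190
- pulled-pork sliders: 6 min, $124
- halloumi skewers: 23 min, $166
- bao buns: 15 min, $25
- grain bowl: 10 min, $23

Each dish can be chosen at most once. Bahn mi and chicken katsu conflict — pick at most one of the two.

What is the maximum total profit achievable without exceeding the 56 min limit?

694

Best packing: shrimp tacos + poke bowl + chicken katsu + pulled-pork sliders + grain bowl — 54 min, 694 total.
Runner-up shrimp tacos + chicken katsu + pulled-pork sliders + halloumi skewers tops out at 672.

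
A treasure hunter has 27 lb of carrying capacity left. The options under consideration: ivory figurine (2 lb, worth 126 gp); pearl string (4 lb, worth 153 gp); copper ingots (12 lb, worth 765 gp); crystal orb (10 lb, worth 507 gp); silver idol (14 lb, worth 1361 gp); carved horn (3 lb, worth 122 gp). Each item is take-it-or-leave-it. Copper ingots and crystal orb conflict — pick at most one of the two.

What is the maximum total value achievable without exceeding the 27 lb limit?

Density check — silver idol 97.21, copper ingots 63.75, ivory figurine 63.00, crystal orb 50.70 are the best per lb.
The ratio ordering already packs tightly: copper ingots + silver idol, 26 lb, 2126.
The closest alternative, ivory figurine + crystal orb + silver idol, reaches only 1994.

2126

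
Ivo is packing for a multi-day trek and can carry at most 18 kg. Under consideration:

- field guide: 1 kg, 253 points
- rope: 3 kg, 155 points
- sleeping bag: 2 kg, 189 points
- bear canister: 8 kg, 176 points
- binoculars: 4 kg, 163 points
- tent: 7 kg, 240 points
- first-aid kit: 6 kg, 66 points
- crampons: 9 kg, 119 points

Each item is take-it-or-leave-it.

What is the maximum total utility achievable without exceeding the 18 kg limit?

By utility per kg: field guide 253.00, sleeping bag 94.50, rope 51.67 lead.
Taking field guide + rope + sleeping bag + binoculars + tent: 17 kg used, 1000 in utility.
An exhaustive check of the 256 subsets confirms 1000.

1000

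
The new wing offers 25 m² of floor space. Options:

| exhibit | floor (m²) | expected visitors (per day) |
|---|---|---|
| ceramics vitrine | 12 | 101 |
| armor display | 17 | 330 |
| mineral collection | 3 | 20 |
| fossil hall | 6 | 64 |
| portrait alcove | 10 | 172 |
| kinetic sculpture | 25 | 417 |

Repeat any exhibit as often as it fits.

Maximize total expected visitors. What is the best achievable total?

417

Taking the top-ratio exhibits first gives armor display + fossil hall for 394 (23 m²).
Replace armor display and fossil hall with kinetic sculpture: the trade gains 23 net, giving 417 at 25 m².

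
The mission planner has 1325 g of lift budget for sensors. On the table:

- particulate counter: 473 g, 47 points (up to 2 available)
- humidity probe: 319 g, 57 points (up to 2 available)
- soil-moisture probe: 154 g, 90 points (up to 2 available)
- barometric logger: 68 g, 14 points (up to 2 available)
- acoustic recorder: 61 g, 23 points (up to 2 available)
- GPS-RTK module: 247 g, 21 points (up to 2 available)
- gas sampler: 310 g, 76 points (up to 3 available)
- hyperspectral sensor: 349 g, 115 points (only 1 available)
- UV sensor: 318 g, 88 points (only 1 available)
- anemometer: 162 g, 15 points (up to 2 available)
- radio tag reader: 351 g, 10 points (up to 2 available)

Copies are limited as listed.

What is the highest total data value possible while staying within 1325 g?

459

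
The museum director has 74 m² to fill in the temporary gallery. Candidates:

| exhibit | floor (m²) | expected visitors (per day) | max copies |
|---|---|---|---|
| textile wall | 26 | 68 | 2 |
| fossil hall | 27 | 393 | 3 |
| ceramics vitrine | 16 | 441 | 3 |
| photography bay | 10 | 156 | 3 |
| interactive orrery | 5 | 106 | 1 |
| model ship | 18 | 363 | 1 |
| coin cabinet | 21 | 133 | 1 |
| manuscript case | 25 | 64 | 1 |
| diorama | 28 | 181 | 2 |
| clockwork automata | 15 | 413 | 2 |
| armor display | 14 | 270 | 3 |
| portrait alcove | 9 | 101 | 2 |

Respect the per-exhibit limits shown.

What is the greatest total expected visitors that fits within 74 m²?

1892

A density-first pass picks 3×ceramics vitrine + interactive orrery + clockwork automata — 1842 at 68 m².
Replace interactive orrery with photography bay: the trade gains 50 net, giving 1892 at 73 m².
The spare 1 m² is too small for any remaining exhibit, and no exchange beats 1892.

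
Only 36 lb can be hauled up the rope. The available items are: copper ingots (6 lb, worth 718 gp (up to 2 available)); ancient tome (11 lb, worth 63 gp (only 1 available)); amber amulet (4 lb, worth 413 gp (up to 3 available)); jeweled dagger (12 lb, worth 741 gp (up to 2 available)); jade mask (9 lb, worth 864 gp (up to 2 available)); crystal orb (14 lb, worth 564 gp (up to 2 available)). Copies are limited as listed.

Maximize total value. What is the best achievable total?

Density check — copper ingots 119.67, amber amulet 103.25, jade mask 96.00, jeweled dagger 61.75 are the best per lb.
Taking the top-ratio items first gives 2×copper ingots + 3×amber amulet + jade mask for 3539 (33 lb).
Replace copper ingots with jade mask: the trade gains 146 net, giving 3685 at 36 lb.
Nothing else within 36 lb beats 3685.

3685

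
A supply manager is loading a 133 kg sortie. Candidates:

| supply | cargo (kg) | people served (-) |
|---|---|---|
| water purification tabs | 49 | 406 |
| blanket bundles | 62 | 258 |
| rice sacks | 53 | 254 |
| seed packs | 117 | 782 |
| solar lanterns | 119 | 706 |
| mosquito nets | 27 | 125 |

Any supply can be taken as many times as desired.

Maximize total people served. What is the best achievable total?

Density check — water purification tabs 8.29, seed packs 6.68, solar lanterns 5.93, rice sacks 4.79 are the best per kg.
Taking 2×water purification tabs + mosquito nets: 125 kg used, 937 in people served.

937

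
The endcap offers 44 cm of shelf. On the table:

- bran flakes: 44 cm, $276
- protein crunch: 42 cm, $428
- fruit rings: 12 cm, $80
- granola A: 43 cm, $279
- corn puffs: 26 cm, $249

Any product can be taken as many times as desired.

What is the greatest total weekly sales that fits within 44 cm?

428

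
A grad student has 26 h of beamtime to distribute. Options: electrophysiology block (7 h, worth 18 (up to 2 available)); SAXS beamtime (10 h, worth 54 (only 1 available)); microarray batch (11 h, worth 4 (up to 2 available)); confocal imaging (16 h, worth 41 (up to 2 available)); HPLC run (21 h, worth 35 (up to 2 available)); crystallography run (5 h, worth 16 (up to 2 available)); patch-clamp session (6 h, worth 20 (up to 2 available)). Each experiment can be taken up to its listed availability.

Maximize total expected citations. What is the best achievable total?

106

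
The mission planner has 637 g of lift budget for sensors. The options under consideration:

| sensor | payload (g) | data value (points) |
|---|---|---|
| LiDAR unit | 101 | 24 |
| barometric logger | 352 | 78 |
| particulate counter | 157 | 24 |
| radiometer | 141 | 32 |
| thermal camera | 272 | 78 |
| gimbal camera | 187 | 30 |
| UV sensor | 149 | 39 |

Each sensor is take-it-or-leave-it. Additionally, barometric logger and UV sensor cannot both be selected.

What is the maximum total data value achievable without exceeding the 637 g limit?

Ranking by ratio (data value/g): thermal camera 0.29, UV sensor 0.26, LiDAR unit 0.24.
Filling by ratio: LiDAR unit + thermal camera + UV sensor for 141, with 115 g left unused.
Dropping LiDAR unit and UV sensor frees 250 g; slotting in barometric logger (352 g) lifts the total to 156 at 624 g.

156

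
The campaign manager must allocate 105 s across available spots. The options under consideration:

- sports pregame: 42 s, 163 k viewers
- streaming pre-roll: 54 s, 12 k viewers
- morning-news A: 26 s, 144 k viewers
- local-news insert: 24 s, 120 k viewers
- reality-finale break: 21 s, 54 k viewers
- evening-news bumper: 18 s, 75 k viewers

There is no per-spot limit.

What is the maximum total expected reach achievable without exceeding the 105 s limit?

576

4×morning-news A uses 104 of the 105 s and totals 576.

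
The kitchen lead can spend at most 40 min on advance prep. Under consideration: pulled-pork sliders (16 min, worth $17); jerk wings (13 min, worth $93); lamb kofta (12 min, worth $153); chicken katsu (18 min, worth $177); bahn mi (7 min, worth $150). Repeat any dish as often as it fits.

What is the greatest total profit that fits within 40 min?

753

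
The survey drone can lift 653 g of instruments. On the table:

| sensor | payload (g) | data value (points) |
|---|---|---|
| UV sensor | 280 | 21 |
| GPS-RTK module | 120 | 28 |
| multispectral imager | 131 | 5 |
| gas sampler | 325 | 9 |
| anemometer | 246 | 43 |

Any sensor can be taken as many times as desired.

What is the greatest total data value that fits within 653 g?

Ranking by ratio (data value/g): GPS-RTK module 0.23, anemometer 0.17, UV sensor 0.07, multispectral imager 0.04.
5×GPS-RTK module uses 600 of the 653 g and totals 140.

140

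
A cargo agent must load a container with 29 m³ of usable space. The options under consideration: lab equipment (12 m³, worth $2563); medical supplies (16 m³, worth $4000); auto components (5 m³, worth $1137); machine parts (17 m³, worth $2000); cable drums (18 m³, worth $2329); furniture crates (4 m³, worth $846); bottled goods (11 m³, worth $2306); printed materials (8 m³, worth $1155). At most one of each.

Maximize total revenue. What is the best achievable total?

The ratio heuristic lands on medical supplies + auto components + furniture crates (5983) but leaves 4 m³ idle.
The 9 m³ tied up in auto components and furniture crates is better spent on lab equipment — total rises to 6563 (28 m³).
Every other selection either busts 29 m³ or fails to beat 6563.

6563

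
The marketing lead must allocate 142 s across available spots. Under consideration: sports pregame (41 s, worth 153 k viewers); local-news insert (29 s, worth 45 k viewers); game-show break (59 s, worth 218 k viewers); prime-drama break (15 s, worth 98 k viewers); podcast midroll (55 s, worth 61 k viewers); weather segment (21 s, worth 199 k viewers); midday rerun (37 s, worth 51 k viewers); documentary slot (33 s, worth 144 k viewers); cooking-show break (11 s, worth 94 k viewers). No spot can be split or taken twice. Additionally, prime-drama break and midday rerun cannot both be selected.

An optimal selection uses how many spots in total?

Optimal total is 753.
game-show break + prime-drama break + weather segment + documentary slot + cooking-show break hits 753 at 139 s.
Any selection reaching 753 contains exactly 5 spots.

5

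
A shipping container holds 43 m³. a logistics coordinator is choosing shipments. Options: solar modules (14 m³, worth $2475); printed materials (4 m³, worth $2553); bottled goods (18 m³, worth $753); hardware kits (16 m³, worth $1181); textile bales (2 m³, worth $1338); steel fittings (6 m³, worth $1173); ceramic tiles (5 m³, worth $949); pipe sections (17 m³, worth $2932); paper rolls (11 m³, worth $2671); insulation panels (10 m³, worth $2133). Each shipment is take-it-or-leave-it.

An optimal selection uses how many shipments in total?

Best achievable revenue is 11170.
One optimal bundle: solar modules + printed materials + textile bales + paper rolls + insulation panels (41 m³).
Any selection reaching 11170 contains exactly 5 shipments.

5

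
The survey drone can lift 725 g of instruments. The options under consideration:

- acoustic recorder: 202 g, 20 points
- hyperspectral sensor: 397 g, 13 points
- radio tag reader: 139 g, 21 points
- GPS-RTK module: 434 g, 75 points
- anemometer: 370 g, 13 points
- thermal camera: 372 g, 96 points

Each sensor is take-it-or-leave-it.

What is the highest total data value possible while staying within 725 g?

137

The ratio ordering already packs tightly: acoustic recorder + radio tag reader + thermal camera, 713 g, 137.
The spare 12 g is too small for any remaining sensor, and no exchange beats 137.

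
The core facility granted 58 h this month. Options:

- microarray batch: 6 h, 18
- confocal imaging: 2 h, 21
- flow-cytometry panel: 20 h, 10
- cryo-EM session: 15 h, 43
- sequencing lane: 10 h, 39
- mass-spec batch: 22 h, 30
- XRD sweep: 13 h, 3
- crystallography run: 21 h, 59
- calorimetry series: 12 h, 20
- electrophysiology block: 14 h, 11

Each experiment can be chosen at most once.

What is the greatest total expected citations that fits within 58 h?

180

The ratio ordering already packs tightly: microarray batch + confocal imaging + cryo-EM session + sequencing lane + crystallography run, 54 h, 180.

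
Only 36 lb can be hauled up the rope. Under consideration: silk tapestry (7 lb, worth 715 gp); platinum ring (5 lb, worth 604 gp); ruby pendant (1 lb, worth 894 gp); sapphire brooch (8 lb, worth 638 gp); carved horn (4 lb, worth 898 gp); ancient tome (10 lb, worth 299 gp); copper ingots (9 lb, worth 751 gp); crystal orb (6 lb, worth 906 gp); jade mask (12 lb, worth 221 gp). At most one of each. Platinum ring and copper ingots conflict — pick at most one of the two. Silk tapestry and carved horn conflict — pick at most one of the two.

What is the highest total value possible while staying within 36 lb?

4239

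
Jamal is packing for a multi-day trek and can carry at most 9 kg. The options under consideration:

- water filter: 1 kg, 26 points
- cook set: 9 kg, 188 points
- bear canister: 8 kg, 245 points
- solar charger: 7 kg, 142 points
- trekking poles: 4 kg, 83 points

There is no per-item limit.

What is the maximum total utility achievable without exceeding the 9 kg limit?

271

The ratio ordering already packs tightly: water filter + bear canister, 9 kg, 271.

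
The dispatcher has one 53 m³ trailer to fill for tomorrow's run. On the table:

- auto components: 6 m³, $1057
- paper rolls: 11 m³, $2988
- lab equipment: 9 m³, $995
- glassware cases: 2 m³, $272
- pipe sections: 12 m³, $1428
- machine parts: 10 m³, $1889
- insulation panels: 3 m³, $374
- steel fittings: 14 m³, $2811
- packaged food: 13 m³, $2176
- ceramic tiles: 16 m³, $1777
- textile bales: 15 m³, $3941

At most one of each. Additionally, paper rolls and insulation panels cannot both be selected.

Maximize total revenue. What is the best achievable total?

The ratio heuristic lands on paper rolls + glassware cases + machine parts + steel fittings + textile bales (11901) but leaves 1 m³ idle.
The 12 m³ tied up in glassware cases and machine parts is better spent on packaged food — total rises to 11916 (53 m³).

11916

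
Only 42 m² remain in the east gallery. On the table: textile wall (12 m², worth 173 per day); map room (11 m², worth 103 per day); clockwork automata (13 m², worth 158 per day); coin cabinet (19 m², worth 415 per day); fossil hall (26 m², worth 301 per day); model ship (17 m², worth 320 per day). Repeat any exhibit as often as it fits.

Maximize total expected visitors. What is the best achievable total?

Taking 2×coin cabinet: 38 m² used, 830 in expected visitors.
Nothing else within 42 m² beats 830.

830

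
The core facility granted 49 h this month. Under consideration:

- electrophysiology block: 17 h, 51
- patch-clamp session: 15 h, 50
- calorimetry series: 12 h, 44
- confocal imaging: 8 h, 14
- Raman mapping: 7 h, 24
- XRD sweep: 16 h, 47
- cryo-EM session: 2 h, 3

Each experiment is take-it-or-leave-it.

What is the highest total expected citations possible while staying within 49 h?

148

The ratio heuristic lands on patch-clamp session + calorimetry series + confocal imaging + Raman mapping + cryo-EM session (135) but leaves 5 h idle.
Using the slack differently, electrophysiology block + patch-clamp session + XRD sweep comes to 148 at 48 h.
That's the maximum — no swap from here does better than 148.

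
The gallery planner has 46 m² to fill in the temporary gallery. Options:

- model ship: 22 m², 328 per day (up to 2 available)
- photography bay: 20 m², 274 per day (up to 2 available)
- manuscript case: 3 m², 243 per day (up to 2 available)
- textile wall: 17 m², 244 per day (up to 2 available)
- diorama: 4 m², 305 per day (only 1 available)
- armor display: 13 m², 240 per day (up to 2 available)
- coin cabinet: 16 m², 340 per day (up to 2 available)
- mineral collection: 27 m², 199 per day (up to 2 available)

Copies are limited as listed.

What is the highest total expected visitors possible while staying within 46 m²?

The ratio ordering already packs tightly: 2×manuscript case + diorama + 2×coin cabinet, 42 m², 1471.

1471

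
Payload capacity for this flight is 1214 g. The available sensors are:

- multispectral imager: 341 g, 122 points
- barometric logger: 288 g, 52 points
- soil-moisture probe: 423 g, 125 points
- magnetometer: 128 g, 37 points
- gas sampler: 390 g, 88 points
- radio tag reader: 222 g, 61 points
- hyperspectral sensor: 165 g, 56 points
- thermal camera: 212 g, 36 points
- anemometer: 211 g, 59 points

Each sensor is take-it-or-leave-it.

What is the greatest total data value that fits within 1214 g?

Taking the top-ratio sensors first gives multispectral imager + soil-moisture probe + magnetometer + hyperspectral sensor for 340 (1057 g).
The 293 g tied up in magnetometer and hyperspectral sensor is better spent on radio tag reader + anemometer — total rises to 367 (1197 g).

367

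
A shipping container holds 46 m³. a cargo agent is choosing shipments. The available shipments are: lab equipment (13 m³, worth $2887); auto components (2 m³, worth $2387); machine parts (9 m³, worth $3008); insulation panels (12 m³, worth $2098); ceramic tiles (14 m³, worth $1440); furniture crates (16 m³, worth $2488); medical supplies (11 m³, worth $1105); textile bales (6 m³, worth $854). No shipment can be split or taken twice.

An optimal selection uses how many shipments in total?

Best achievable revenue is 11624.
One optimal bundle: lab equipment + auto components + machine parts + furniture crates + textile bales (46 m³).
Every optimal selection uses 5 shipments.

5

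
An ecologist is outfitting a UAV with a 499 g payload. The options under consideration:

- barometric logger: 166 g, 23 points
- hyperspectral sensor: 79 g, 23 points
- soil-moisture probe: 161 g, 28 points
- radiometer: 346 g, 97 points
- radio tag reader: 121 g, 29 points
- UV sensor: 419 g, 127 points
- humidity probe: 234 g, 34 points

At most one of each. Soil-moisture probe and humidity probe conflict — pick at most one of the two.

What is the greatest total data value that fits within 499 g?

Best packing: hyperspectral sensor + UV sensor — 498 g, 150 total.

150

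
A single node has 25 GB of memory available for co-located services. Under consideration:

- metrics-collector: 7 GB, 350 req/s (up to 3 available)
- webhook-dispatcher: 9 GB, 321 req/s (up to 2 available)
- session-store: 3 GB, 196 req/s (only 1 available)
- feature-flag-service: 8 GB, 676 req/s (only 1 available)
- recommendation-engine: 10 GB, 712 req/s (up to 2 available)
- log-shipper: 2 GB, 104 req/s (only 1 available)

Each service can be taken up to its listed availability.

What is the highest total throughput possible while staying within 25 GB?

Density check — feature-flag-service 84.50, recommendation-engine 71.20, session-store 65.33, log-shipper 52.00 are the best per GB.
Taking the top-ratio services first gives session-store + feature-flag-service + recommendation-engine + log-shipper for 1688 (23 GB).
The 5 GB tied up in session-store and log-shipper is better spent on metrics-collector — total rises to 1738 (25 GB).

1738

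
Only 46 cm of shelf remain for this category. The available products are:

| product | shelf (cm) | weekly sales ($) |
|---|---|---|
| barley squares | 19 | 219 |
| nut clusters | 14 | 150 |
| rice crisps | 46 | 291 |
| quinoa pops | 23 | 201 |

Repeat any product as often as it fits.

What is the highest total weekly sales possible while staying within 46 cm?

450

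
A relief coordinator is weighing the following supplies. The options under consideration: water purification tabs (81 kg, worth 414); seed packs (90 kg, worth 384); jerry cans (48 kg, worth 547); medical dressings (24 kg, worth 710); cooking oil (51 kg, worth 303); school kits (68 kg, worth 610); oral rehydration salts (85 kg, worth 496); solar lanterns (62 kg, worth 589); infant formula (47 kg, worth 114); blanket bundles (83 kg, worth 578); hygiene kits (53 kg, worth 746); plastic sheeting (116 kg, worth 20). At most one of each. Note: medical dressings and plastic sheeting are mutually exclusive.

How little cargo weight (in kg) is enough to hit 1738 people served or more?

Need the lightest bundle worth ≥ 1738.
jerry cans + medical dressings + hygiene kits reaches 2003 using 125 kg.
Below 125 kg the best achievable stays under 1738.

125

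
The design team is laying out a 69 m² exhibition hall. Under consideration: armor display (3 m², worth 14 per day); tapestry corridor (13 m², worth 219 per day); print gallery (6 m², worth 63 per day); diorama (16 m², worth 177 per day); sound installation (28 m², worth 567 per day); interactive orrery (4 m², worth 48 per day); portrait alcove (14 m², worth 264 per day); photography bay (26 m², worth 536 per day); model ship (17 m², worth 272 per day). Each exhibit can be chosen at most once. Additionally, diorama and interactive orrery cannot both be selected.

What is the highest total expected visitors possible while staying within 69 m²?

1367

By expected visitors per m²: photography bay 20.62, sound installation 20.25, portrait alcove 18.86 lead.
The ratio ordering already packs tightly: sound installation + portrait alcove + photography bay, 68 m², 1367.
That's the maximum — no feasible swap from here does better than 1367.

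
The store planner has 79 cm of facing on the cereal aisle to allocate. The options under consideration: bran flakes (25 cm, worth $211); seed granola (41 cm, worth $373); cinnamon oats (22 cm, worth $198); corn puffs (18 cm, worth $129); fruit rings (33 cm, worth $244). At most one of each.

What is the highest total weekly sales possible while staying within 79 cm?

Taking the top-ratio products first gives seed granola + cinnamon oats for 571 (63 cm).
Replace cinnamon oats with fruit rings: the trade gains 46 net, giving 617 at 74 cm.
No other feasible combination exceeds 617.

617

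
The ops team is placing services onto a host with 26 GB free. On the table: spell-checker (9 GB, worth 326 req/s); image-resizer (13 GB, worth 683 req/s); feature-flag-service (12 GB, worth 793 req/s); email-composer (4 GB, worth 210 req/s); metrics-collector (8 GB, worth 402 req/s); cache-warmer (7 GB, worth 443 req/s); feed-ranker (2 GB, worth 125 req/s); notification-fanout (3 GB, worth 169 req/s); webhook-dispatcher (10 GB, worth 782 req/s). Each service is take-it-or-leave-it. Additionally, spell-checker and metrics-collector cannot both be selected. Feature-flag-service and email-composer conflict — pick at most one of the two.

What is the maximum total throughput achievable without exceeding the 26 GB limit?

By throughput per GB: webhook-dispatcher 78.20, feature-flag-service 66.08, cache-warmer 63.29 lead.
Filling by ratio: feature-flag-service + feed-ranker + webhook-dispatcher for 1700, with 2 GB left unused.
Replace feed-ranker with notification-fanout: the trade gains 44 net, giving 1744 at 25 GB.
The closest alternative, email-composer + cache-warmer + feed-ranker + notification-fanout + webhook-dispatcher, reaches only 1729.

1744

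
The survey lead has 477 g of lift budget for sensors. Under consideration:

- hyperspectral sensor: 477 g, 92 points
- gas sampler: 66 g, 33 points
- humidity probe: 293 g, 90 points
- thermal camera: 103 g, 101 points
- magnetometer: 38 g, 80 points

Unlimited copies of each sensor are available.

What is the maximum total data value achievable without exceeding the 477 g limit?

960

Density check — magnetometer 2.11, thermal camera 0.98, gas sampler 0.50 are the best per g.
Best packing: 12×magnetometer — 456 g, 960 total.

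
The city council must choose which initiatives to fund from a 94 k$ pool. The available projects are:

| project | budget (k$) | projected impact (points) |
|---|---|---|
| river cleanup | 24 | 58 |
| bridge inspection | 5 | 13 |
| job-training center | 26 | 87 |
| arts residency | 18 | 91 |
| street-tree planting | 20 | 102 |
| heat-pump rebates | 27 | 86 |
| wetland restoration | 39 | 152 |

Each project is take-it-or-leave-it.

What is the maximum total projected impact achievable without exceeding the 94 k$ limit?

366

Filling by ratio: bridge inspection + arts residency + street-tree planting + wetland restoration for 358, with 12 k$ left unused.
Replace bridge inspection and wetland restoration with job-training center + heat-pump rebates: the trade gains 8 net, giving 366 at 91 k$.
Every other selection either busts 94 k$ or fails to beat 366.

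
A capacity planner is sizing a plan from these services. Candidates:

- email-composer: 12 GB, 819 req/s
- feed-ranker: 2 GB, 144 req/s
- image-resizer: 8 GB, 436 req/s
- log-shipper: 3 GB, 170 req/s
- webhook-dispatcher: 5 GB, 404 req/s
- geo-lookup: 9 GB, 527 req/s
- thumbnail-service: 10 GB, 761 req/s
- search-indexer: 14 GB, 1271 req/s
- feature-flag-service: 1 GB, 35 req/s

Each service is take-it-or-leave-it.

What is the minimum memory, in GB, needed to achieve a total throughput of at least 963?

14

Need the lightest bundle worth ≥ 963.
email-composer + feed-ranker: 963 throughput at 14 GB.
Any bundle with less than 14 GB falls short of 963.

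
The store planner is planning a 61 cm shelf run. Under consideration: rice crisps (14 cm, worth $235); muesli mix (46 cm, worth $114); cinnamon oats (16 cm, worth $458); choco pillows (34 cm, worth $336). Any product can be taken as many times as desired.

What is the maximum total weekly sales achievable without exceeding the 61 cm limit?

1386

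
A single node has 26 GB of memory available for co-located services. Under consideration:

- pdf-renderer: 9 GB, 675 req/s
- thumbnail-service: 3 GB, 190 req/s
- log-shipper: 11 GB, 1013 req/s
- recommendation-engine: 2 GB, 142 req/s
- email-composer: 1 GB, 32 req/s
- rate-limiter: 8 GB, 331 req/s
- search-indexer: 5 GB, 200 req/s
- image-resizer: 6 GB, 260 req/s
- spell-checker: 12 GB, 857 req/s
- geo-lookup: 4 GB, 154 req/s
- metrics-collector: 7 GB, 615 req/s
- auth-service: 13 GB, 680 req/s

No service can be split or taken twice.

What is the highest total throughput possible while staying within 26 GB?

2060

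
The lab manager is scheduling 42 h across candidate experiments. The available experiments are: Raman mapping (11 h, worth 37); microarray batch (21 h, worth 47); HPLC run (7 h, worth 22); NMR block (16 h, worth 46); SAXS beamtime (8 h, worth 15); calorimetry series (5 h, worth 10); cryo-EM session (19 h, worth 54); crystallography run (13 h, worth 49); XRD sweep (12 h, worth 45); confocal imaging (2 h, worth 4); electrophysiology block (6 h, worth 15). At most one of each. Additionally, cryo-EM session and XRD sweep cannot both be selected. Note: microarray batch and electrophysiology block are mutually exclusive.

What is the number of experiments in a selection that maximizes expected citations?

Optimal total is 146.
Raman mapping + crystallography run + XRD sweep + electrophysiology block hits 146 at 42 h.
Every optimal selection uses 4 experiments.

4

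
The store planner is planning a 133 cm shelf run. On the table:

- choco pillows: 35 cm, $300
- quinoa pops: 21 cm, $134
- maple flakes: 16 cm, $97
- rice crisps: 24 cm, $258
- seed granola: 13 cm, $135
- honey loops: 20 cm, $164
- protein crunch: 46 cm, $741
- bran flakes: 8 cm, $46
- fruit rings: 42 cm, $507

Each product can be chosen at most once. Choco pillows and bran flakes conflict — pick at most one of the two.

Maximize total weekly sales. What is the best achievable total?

By weekly sales per cm: protein crunch 16.11, fruit rings 12.07, rice crisps 10.75, seed granola 10.38 lead.
Taking rice crisps + seed granola + protein crunch + bran flakes + fruit rings: 133 cm used, 1687 in weekly sales.
Every other selection either busts 133 cm or breaks a pairing rule or fails to beat 1687.

1687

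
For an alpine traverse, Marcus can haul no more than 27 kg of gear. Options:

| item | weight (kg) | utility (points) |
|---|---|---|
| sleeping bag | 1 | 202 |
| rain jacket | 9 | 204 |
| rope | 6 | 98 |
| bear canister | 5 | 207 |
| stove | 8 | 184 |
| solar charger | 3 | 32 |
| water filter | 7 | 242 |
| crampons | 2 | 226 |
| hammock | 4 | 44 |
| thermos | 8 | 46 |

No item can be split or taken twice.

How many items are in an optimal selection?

6

The maximum utility within 27 kg is 1113.
sleeping bag + rain jacket + bear canister + solar charger + water filter + crampons hits 1113 at 27 kg.
All optima have 6 items.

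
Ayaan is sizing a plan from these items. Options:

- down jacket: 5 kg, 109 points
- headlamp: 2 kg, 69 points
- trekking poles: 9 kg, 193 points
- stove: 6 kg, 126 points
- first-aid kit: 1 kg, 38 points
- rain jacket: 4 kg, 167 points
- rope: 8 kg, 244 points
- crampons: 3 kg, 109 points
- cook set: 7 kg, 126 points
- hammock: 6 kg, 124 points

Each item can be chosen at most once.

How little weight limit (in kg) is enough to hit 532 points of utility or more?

16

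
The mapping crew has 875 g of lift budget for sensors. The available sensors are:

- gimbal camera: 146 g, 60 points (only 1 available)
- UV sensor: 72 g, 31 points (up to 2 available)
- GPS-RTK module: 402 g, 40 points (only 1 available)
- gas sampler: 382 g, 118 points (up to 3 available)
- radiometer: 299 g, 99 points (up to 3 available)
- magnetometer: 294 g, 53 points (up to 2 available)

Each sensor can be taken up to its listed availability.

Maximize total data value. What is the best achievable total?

Density check — UV sensor 0.43, gimbal camera 0.41, radiometer 0.33, gas sampler 0.31 are the best per g.
Greedy by ratio would take gimbal camera + 2×UV sensor + radiometer: 589 g used, total 221.
Dropping UV sensor frees 72 g; slotting in radiometer (299 g) lifts the total to 289 at 816 g.

289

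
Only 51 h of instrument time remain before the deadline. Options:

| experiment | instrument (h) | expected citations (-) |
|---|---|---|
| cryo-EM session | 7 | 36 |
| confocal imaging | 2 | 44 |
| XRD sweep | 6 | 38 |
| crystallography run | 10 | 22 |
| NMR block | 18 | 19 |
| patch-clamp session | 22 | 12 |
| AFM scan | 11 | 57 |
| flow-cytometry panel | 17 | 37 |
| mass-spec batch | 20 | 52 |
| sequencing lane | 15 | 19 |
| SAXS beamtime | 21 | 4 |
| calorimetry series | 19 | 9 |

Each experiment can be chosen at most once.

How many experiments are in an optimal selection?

The maximum expected citations within 51 h is 227.
For example cryo-EM session + confocal imaging + XRD sweep + AFM scan + mass-spec batch achieves it, using 46 h.
Every optimal selection uses 5 experiments.

5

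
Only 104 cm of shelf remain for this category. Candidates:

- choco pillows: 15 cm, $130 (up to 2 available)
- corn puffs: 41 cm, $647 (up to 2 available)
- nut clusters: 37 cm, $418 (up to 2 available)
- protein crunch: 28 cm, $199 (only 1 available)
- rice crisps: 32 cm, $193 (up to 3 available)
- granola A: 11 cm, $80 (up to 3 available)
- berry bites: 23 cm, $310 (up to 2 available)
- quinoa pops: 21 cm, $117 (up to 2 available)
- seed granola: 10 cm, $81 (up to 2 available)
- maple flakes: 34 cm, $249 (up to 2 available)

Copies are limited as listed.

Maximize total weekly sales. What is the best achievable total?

Ranking by ratio (weekly sales/cm): corn puffs 15.78, berry bites 13.48, nut clusters 11.30.
The ratio heuristic lands on choco pillows + 2×corn puffs (1424) but leaves 7 cm idle.
The 15 cm tied up in choco pillows is better spent on 2×seed granola — total rises to 1456 (102 cm).

1456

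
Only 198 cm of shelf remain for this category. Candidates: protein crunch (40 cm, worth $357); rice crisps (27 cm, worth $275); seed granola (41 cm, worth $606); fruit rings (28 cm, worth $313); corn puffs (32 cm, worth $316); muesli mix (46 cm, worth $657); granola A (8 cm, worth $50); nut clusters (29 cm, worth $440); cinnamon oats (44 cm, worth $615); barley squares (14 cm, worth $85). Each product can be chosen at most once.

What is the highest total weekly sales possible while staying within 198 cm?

2681

Ranking by ratio (weekly sales/cm): nut clusters 15.17, seed granola 14.78, muesli mix 14.28.
The ratio ordering already packs tightly: seed granola + fruit rings + muesli mix + granola A + nut clusters + cinnamon oats, 196 cm, 2681.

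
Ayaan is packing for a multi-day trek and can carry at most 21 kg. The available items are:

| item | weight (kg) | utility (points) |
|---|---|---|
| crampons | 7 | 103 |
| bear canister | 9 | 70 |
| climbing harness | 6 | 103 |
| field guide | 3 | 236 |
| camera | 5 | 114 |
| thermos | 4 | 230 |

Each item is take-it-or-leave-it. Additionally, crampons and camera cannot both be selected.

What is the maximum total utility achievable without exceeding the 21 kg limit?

683

Taking climbing harness + field guide + camera + thermos: 18 kg used, 683 in utility.
Runner-up crampons + climbing harness + field guide + thermos tops out at 672.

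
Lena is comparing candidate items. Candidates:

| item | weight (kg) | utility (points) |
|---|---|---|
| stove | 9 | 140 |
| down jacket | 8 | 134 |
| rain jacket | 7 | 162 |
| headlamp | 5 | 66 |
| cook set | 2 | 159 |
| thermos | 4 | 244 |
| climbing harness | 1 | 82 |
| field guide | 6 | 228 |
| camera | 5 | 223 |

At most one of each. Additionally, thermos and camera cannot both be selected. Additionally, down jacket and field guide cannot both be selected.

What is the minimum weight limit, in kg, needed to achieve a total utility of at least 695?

Look for the lowest-weight combination reaching 695.
cook set + thermos + climbing harness + field guide: 713 utility at 13 kg.
Any bundle with less than 13 kg falls short of 695.

13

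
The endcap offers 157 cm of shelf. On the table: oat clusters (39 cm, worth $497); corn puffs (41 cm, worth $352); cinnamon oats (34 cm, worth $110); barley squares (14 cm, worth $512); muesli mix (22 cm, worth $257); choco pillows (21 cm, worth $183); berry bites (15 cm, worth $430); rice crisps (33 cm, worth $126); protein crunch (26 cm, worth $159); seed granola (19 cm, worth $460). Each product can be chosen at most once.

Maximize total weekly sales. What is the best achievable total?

2508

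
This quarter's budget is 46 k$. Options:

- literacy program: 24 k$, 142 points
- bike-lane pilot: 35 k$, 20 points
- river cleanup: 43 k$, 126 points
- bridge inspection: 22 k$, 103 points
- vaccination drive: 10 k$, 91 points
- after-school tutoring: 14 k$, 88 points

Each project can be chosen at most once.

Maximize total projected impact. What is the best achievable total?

282

Ranking by ratio (projected impact/k$): vaccination drive 9.10, after-school tutoring 6.29, literacy program 5.92, bridge inspection 4.68.
Taking bridge inspection + vaccination drive + after-school tutoring: 46 k$ used, 282 in projected impact.
Runner-up literacy program + bridge inspection tops out at 245.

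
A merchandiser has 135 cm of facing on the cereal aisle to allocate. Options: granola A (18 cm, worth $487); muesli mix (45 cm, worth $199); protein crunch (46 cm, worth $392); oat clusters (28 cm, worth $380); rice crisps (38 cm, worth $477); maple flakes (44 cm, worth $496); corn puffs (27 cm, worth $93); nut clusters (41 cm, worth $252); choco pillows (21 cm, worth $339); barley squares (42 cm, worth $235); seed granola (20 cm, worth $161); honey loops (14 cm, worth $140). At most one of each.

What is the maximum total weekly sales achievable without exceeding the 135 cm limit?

1939

Greedy by ratio would take granola A + oat clusters + rice crisps + choco pillows + honey loops: 119 cm used, total 1823.
Replace oat clusters with maple flakes: the trade gains 116 net, giving 1939 at 135 cm.
Runner-up granola A + oat clusters + maple flakes + choco pillows + seed granola tops out at 1863.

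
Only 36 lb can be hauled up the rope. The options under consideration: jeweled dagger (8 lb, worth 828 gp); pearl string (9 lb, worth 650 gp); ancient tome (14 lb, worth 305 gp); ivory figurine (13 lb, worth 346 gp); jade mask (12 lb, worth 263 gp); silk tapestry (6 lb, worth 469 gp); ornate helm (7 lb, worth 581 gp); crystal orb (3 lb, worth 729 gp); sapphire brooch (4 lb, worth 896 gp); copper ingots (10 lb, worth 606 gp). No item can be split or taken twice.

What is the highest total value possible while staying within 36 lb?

3709

Greedy by ratio would take jeweled dagger + silk tapestry + ornate helm + crystal orb + sapphire brooch: 28 lb used, total 3503.
Replace silk tapestry and ornate helm with pearl string + copper ingots: the trade gains 206 net, giving 3709 at 34 lb.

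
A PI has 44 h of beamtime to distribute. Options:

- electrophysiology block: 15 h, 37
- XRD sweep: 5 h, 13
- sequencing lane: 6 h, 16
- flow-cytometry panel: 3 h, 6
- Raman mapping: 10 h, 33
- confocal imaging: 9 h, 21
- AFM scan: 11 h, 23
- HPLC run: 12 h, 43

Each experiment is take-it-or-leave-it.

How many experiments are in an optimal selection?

4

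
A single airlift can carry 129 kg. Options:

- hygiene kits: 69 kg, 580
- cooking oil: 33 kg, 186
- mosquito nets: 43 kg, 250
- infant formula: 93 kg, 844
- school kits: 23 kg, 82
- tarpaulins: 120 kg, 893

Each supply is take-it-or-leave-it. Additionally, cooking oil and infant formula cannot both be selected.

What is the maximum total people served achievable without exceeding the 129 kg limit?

Taking infant formula + school kits: 116 kg used, 926 in people served.
The closest alternative, tarpaulins, reaches only 893.

926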